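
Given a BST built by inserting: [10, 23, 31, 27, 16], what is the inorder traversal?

Tree insertion order: [10, 23, 31, 27, 16]
Tree (level-order array): [10, None, 23, 16, 31, None, None, 27]
Inorder traversal: [10, 16, 23, 27, 31]


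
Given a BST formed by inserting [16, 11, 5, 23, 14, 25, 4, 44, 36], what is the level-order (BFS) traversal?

Tree insertion order: [16, 11, 5, 23, 14, 25, 4, 44, 36]
Tree (level-order array): [16, 11, 23, 5, 14, None, 25, 4, None, None, None, None, 44, None, None, 36]
BFS from the root, enqueuing left then right child of each popped node:
  queue [16] -> pop 16, enqueue [11, 23], visited so far: [16]
  queue [11, 23] -> pop 11, enqueue [5, 14], visited so far: [16, 11]
  queue [23, 5, 14] -> pop 23, enqueue [25], visited so far: [16, 11, 23]
  queue [5, 14, 25] -> pop 5, enqueue [4], visited so far: [16, 11, 23, 5]
  queue [14, 25, 4] -> pop 14, enqueue [none], visited so far: [16, 11, 23, 5, 14]
  queue [25, 4] -> pop 25, enqueue [44], visited so far: [16, 11, 23, 5, 14, 25]
  queue [4, 44] -> pop 4, enqueue [none], visited so far: [16, 11, 23, 5, 14, 25, 4]
  queue [44] -> pop 44, enqueue [36], visited so far: [16, 11, 23, 5, 14, 25, 4, 44]
  queue [36] -> pop 36, enqueue [none], visited so far: [16, 11, 23, 5, 14, 25, 4, 44, 36]
Result: [16, 11, 23, 5, 14, 25, 4, 44, 36]


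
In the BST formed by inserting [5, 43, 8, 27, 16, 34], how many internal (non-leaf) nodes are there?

Tree built from: [5, 43, 8, 27, 16, 34]
Tree (level-order array): [5, None, 43, 8, None, None, 27, 16, 34]
Rule: An internal node has at least one child.
Per-node child counts:
  node 5: 1 child(ren)
  node 43: 1 child(ren)
  node 8: 1 child(ren)
  node 27: 2 child(ren)
  node 16: 0 child(ren)
  node 34: 0 child(ren)
Matching nodes: [5, 43, 8, 27]
Count of internal (non-leaf) nodes: 4


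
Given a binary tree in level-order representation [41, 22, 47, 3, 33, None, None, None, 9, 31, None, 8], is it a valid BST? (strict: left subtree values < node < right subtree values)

Level-order array: [41, 22, 47, 3, 33, None, None, None, 9, 31, None, 8]
Validate using subtree bounds (lo, hi): at each node, require lo < value < hi,
then recurse left with hi=value and right with lo=value.
Preorder trace (stopping at first violation):
  at node 41 with bounds (-inf, +inf): OK
  at node 22 with bounds (-inf, 41): OK
  at node 3 with bounds (-inf, 22): OK
  at node 9 with bounds (3, 22): OK
  at node 8 with bounds (3, 9): OK
  at node 33 with bounds (22, 41): OK
  at node 31 with bounds (22, 33): OK
  at node 47 with bounds (41, +inf): OK
No violation found at any node.
Result: Valid BST


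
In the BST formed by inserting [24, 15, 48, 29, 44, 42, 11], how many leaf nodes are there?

Tree built from: [24, 15, 48, 29, 44, 42, 11]
Tree (level-order array): [24, 15, 48, 11, None, 29, None, None, None, None, 44, 42]
Rule: A leaf has 0 children.
Per-node child counts:
  node 24: 2 child(ren)
  node 15: 1 child(ren)
  node 11: 0 child(ren)
  node 48: 1 child(ren)
  node 29: 1 child(ren)
  node 44: 1 child(ren)
  node 42: 0 child(ren)
Matching nodes: [11, 42]
Count of leaf nodes: 2


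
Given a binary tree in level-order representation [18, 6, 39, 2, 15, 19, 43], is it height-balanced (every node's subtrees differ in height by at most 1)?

Tree (level-order array): [18, 6, 39, 2, 15, 19, 43]
Definition: a tree is height-balanced if, at every node, |h(left) - h(right)| <= 1 (empty subtree has height -1).
Bottom-up per-node check:
  node 2: h_left=-1, h_right=-1, diff=0 [OK], height=0
  node 15: h_left=-1, h_right=-1, diff=0 [OK], height=0
  node 6: h_left=0, h_right=0, diff=0 [OK], height=1
  node 19: h_left=-1, h_right=-1, diff=0 [OK], height=0
  node 43: h_left=-1, h_right=-1, diff=0 [OK], height=0
  node 39: h_left=0, h_right=0, diff=0 [OK], height=1
  node 18: h_left=1, h_right=1, diff=0 [OK], height=2
All nodes satisfy the balance condition.
Result: Balanced


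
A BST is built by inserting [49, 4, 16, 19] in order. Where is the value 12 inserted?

Starting tree (level order): [49, 4, None, None, 16, None, 19]
Insertion path: 49 -> 4 -> 16
Result: insert 12 as left child of 16
Final tree (level order): [49, 4, None, None, 16, 12, 19]


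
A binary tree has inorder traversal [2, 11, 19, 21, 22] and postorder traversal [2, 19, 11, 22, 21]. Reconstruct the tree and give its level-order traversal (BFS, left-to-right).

Inorder:   [2, 11, 19, 21, 22]
Postorder: [2, 19, 11, 22, 21]
Algorithm: postorder visits root last, so walk postorder right-to-left;
each value is the root of the current inorder slice — split it at that
value, recurse on the right subtree first, then the left.
Recursive splits:
  root=21; inorder splits into left=[2, 11, 19], right=[22]
  root=22; inorder splits into left=[], right=[]
  root=11; inorder splits into left=[2], right=[19]
  root=19; inorder splits into left=[], right=[]
  root=2; inorder splits into left=[], right=[]
Reconstructed level-order: [21, 11, 22, 2, 19]


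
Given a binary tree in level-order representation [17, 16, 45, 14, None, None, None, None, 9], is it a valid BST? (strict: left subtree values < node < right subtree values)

Level-order array: [17, 16, 45, 14, None, None, None, None, 9]
Validate using subtree bounds (lo, hi): at each node, require lo < value < hi,
then recurse left with hi=value and right with lo=value.
Preorder trace (stopping at first violation):
  at node 17 with bounds (-inf, +inf): OK
  at node 16 with bounds (-inf, 17): OK
  at node 14 with bounds (-inf, 16): OK
  at node 9 with bounds (14, 16): VIOLATION
Node 9 violates its bound: not (14 < 9 < 16).
Result: Not a valid BST


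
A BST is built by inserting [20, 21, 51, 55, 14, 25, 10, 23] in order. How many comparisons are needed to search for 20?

Search path for 20: 20
Found: True
Comparisons: 1


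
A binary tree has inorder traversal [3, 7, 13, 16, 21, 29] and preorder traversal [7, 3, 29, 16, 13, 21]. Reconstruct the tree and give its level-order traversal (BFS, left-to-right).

Inorder:  [3, 7, 13, 16, 21, 29]
Preorder: [7, 3, 29, 16, 13, 21]
Algorithm: preorder visits root first, so consume preorder in order;
for each root, split the current inorder slice at that value into
left-subtree inorder and right-subtree inorder, then recurse.
Recursive splits:
  root=7; inorder splits into left=[3], right=[13, 16, 21, 29]
  root=3; inorder splits into left=[], right=[]
  root=29; inorder splits into left=[13, 16, 21], right=[]
  root=16; inorder splits into left=[13], right=[21]
  root=13; inorder splits into left=[], right=[]
  root=21; inorder splits into left=[], right=[]
Reconstructed level-order: [7, 3, 29, 16, 13, 21]


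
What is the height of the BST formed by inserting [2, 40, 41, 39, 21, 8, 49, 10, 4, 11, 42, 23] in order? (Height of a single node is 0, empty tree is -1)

Insertion order: [2, 40, 41, 39, 21, 8, 49, 10, 4, 11, 42, 23]
Tree (level-order array): [2, None, 40, 39, 41, 21, None, None, 49, 8, 23, 42, None, 4, 10, None, None, None, None, None, None, None, 11]
Compute height bottom-up (empty subtree = -1):
  height(4) = 1 + max(-1, -1) = 0
  height(11) = 1 + max(-1, -1) = 0
  height(10) = 1 + max(-1, 0) = 1
  height(8) = 1 + max(0, 1) = 2
  height(23) = 1 + max(-1, -1) = 0
  height(21) = 1 + max(2, 0) = 3
  height(39) = 1 + max(3, -1) = 4
  height(42) = 1 + max(-1, -1) = 0
  height(49) = 1 + max(0, -1) = 1
  height(41) = 1 + max(-1, 1) = 2
  height(40) = 1 + max(4, 2) = 5
  height(2) = 1 + max(-1, 5) = 6
Height = 6


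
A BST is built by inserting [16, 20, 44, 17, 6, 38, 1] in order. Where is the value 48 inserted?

Starting tree (level order): [16, 6, 20, 1, None, 17, 44, None, None, None, None, 38]
Insertion path: 16 -> 20 -> 44
Result: insert 48 as right child of 44
Final tree (level order): [16, 6, 20, 1, None, 17, 44, None, None, None, None, 38, 48]


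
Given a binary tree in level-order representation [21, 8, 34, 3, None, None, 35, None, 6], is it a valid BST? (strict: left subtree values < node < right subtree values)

Level-order array: [21, 8, 34, 3, None, None, 35, None, 6]
Validate using subtree bounds (lo, hi): at each node, require lo < value < hi,
then recurse left with hi=value and right with lo=value.
Preorder trace (stopping at first violation):
  at node 21 with bounds (-inf, +inf): OK
  at node 8 with bounds (-inf, 21): OK
  at node 3 with bounds (-inf, 8): OK
  at node 6 with bounds (3, 8): OK
  at node 34 with bounds (21, +inf): OK
  at node 35 with bounds (34, +inf): OK
No violation found at any node.
Result: Valid BST


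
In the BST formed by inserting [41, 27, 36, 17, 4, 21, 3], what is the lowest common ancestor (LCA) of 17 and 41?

Tree insertion order: [41, 27, 36, 17, 4, 21, 3]
Tree (level-order array): [41, 27, None, 17, 36, 4, 21, None, None, 3]
In a BST, the LCA of p=17, q=41 is the first node v on the
root-to-leaf path with p <= v <= q (go left if both < v, right if both > v).
Walk from root:
  at 41: 17 <= 41 <= 41, this is the LCA
LCA = 41


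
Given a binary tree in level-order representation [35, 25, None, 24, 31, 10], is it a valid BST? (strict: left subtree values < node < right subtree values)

Level-order array: [35, 25, None, 24, 31, 10]
Validate using subtree bounds (lo, hi): at each node, require lo < value < hi,
then recurse left with hi=value and right with lo=value.
Preorder trace (stopping at first violation):
  at node 35 with bounds (-inf, +inf): OK
  at node 25 with bounds (-inf, 35): OK
  at node 24 with bounds (-inf, 25): OK
  at node 10 with bounds (-inf, 24): OK
  at node 31 with bounds (25, 35): OK
No violation found at any node.
Result: Valid BST


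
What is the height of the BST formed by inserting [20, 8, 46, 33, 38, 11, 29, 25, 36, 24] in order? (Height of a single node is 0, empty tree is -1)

Insertion order: [20, 8, 46, 33, 38, 11, 29, 25, 36, 24]
Tree (level-order array): [20, 8, 46, None, 11, 33, None, None, None, 29, 38, 25, None, 36, None, 24]
Compute height bottom-up (empty subtree = -1):
  height(11) = 1 + max(-1, -1) = 0
  height(8) = 1 + max(-1, 0) = 1
  height(24) = 1 + max(-1, -1) = 0
  height(25) = 1 + max(0, -1) = 1
  height(29) = 1 + max(1, -1) = 2
  height(36) = 1 + max(-1, -1) = 0
  height(38) = 1 + max(0, -1) = 1
  height(33) = 1 + max(2, 1) = 3
  height(46) = 1 + max(3, -1) = 4
  height(20) = 1 + max(1, 4) = 5
Height = 5


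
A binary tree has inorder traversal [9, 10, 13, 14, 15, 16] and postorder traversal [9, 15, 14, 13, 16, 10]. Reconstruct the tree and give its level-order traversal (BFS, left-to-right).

Inorder:   [9, 10, 13, 14, 15, 16]
Postorder: [9, 15, 14, 13, 16, 10]
Algorithm: postorder visits root last, so walk postorder right-to-left;
each value is the root of the current inorder slice — split it at that
value, recurse on the right subtree first, then the left.
Recursive splits:
  root=10; inorder splits into left=[9], right=[13, 14, 15, 16]
  root=16; inorder splits into left=[13, 14, 15], right=[]
  root=13; inorder splits into left=[], right=[14, 15]
  root=14; inorder splits into left=[], right=[15]
  root=15; inorder splits into left=[], right=[]
  root=9; inorder splits into left=[], right=[]
Reconstructed level-order: [10, 9, 16, 13, 14, 15]


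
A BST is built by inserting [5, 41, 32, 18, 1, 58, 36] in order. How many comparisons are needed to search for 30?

Search path for 30: 5 -> 41 -> 32 -> 18
Found: False
Comparisons: 4


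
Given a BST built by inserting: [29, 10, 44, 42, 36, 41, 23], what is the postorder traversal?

Tree insertion order: [29, 10, 44, 42, 36, 41, 23]
Tree (level-order array): [29, 10, 44, None, 23, 42, None, None, None, 36, None, None, 41]
Postorder traversal: [23, 10, 41, 36, 42, 44, 29]


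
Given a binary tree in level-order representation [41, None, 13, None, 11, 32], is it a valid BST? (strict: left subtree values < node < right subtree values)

Level-order array: [41, None, 13, None, 11, 32]
Validate using subtree bounds (lo, hi): at each node, require lo < value < hi,
then recurse left with hi=value and right with lo=value.
Preorder trace (stopping at first violation):
  at node 41 with bounds (-inf, +inf): OK
  at node 13 with bounds (41, +inf): VIOLATION
Node 13 violates its bound: not (41 < 13 < +inf).
Result: Not a valid BST


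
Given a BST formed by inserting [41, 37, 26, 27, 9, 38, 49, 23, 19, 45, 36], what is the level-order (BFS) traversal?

Tree insertion order: [41, 37, 26, 27, 9, 38, 49, 23, 19, 45, 36]
Tree (level-order array): [41, 37, 49, 26, 38, 45, None, 9, 27, None, None, None, None, None, 23, None, 36, 19]
BFS from the root, enqueuing left then right child of each popped node:
  queue [41] -> pop 41, enqueue [37, 49], visited so far: [41]
  queue [37, 49] -> pop 37, enqueue [26, 38], visited so far: [41, 37]
  queue [49, 26, 38] -> pop 49, enqueue [45], visited so far: [41, 37, 49]
  queue [26, 38, 45] -> pop 26, enqueue [9, 27], visited so far: [41, 37, 49, 26]
  queue [38, 45, 9, 27] -> pop 38, enqueue [none], visited so far: [41, 37, 49, 26, 38]
  queue [45, 9, 27] -> pop 45, enqueue [none], visited so far: [41, 37, 49, 26, 38, 45]
  queue [9, 27] -> pop 9, enqueue [23], visited so far: [41, 37, 49, 26, 38, 45, 9]
  queue [27, 23] -> pop 27, enqueue [36], visited so far: [41, 37, 49, 26, 38, 45, 9, 27]
  queue [23, 36] -> pop 23, enqueue [19], visited so far: [41, 37, 49, 26, 38, 45, 9, 27, 23]
  queue [36, 19] -> pop 36, enqueue [none], visited so far: [41, 37, 49, 26, 38, 45, 9, 27, 23, 36]
  queue [19] -> pop 19, enqueue [none], visited so far: [41, 37, 49, 26, 38, 45, 9, 27, 23, 36, 19]
Result: [41, 37, 49, 26, 38, 45, 9, 27, 23, 36, 19]


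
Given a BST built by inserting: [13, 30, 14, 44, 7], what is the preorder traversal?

Tree insertion order: [13, 30, 14, 44, 7]
Tree (level-order array): [13, 7, 30, None, None, 14, 44]
Preorder traversal: [13, 7, 30, 14, 44]


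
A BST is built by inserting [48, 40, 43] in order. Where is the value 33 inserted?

Starting tree (level order): [48, 40, None, None, 43]
Insertion path: 48 -> 40
Result: insert 33 as left child of 40
Final tree (level order): [48, 40, None, 33, 43]


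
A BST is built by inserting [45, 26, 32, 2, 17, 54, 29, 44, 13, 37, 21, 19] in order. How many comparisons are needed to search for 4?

Search path for 4: 45 -> 26 -> 2 -> 17 -> 13
Found: False
Comparisons: 5


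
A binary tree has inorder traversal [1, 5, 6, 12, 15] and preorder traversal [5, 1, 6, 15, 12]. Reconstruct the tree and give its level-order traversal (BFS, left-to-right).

Inorder:  [1, 5, 6, 12, 15]
Preorder: [5, 1, 6, 15, 12]
Algorithm: preorder visits root first, so consume preorder in order;
for each root, split the current inorder slice at that value into
left-subtree inorder and right-subtree inorder, then recurse.
Recursive splits:
  root=5; inorder splits into left=[1], right=[6, 12, 15]
  root=1; inorder splits into left=[], right=[]
  root=6; inorder splits into left=[], right=[12, 15]
  root=15; inorder splits into left=[12], right=[]
  root=12; inorder splits into left=[], right=[]
Reconstructed level-order: [5, 1, 6, 15, 12]


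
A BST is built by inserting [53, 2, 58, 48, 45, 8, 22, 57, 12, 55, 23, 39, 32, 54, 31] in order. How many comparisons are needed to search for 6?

Search path for 6: 53 -> 2 -> 48 -> 45 -> 8
Found: False
Comparisons: 5


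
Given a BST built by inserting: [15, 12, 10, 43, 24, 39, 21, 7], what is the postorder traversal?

Tree insertion order: [15, 12, 10, 43, 24, 39, 21, 7]
Tree (level-order array): [15, 12, 43, 10, None, 24, None, 7, None, 21, 39]
Postorder traversal: [7, 10, 12, 21, 39, 24, 43, 15]


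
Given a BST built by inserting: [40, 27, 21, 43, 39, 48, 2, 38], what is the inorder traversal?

Tree insertion order: [40, 27, 21, 43, 39, 48, 2, 38]
Tree (level-order array): [40, 27, 43, 21, 39, None, 48, 2, None, 38]
Inorder traversal: [2, 21, 27, 38, 39, 40, 43, 48]


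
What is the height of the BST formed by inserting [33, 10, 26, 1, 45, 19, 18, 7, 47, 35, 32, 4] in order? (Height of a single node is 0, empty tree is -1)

Insertion order: [33, 10, 26, 1, 45, 19, 18, 7, 47, 35, 32, 4]
Tree (level-order array): [33, 10, 45, 1, 26, 35, 47, None, 7, 19, 32, None, None, None, None, 4, None, 18]
Compute height bottom-up (empty subtree = -1):
  height(4) = 1 + max(-1, -1) = 0
  height(7) = 1 + max(0, -1) = 1
  height(1) = 1 + max(-1, 1) = 2
  height(18) = 1 + max(-1, -1) = 0
  height(19) = 1 + max(0, -1) = 1
  height(32) = 1 + max(-1, -1) = 0
  height(26) = 1 + max(1, 0) = 2
  height(10) = 1 + max(2, 2) = 3
  height(35) = 1 + max(-1, -1) = 0
  height(47) = 1 + max(-1, -1) = 0
  height(45) = 1 + max(0, 0) = 1
  height(33) = 1 + max(3, 1) = 4
Height = 4


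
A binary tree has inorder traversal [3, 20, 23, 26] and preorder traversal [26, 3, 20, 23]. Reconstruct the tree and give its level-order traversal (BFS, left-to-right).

Inorder:  [3, 20, 23, 26]
Preorder: [26, 3, 20, 23]
Algorithm: preorder visits root first, so consume preorder in order;
for each root, split the current inorder slice at that value into
left-subtree inorder and right-subtree inorder, then recurse.
Recursive splits:
  root=26; inorder splits into left=[3, 20, 23], right=[]
  root=3; inorder splits into left=[], right=[20, 23]
  root=20; inorder splits into left=[], right=[23]
  root=23; inorder splits into left=[], right=[]
Reconstructed level-order: [26, 3, 20, 23]


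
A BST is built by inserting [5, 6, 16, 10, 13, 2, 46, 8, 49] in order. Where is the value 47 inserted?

Starting tree (level order): [5, 2, 6, None, None, None, 16, 10, 46, 8, 13, None, 49]
Insertion path: 5 -> 6 -> 16 -> 46 -> 49
Result: insert 47 as left child of 49
Final tree (level order): [5, 2, 6, None, None, None, 16, 10, 46, 8, 13, None, 49, None, None, None, None, 47]


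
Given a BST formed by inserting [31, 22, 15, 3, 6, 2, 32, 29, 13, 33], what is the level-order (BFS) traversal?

Tree insertion order: [31, 22, 15, 3, 6, 2, 32, 29, 13, 33]
Tree (level-order array): [31, 22, 32, 15, 29, None, 33, 3, None, None, None, None, None, 2, 6, None, None, None, 13]
BFS from the root, enqueuing left then right child of each popped node:
  queue [31] -> pop 31, enqueue [22, 32], visited so far: [31]
  queue [22, 32] -> pop 22, enqueue [15, 29], visited so far: [31, 22]
  queue [32, 15, 29] -> pop 32, enqueue [33], visited so far: [31, 22, 32]
  queue [15, 29, 33] -> pop 15, enqueue [3], visited so far: [31, 22, 32, 15]
  queue [29, 33, 3] -> pop 29, enqueue [none], visited so far: [31, 22, 32, 15, 29]
  queue [33, 3] -> pop 33, enqueue [none], visited so far: [31, 22, 32, 15, 29, 33]
  queue [3] -> pop 3, enqueue [2, 6], visited so far: [31, 22, 32, 15, 29, 33, 3]
  queue [2, 6] -> pop 2, enqueue [none], visited so far: [31, 22, 32, 15, 29, 33, 3, 2]
  queue [6] -> pop 6, enqueue [13], visited so far: [31, 22, 32, 15, 29, 33, 3, 2, 6]
  queue [13] -> pop 13, enqueue [none], visited so far: [31, 22, 32, 15, 29, 33, 3, 2, 6, 13]
Result: [31, 22, 32, 15, 29, 33, 3, 2, 6, 13]


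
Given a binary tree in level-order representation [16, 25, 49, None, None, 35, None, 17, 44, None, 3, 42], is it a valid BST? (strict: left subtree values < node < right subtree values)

Level-order array: [16, 25, 49, None, None, 35, None, 17, 44, None, 3, 42]
Validate using subtree bounds (lo, hi): at each node, require lo < value < hi,
then recurse left with hi=value and right with lo=value.
Preorder trace (stopping at first violation):
  at node 16 with bounds (-inf, +inf): OK
  at node 25 with bounds (-inf, 16): VIOLATION
Node 25 violates its bound: not (-inf < 25 < 16).
Result: Not a valid BST


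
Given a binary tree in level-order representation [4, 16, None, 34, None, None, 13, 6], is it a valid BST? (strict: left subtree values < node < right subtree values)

Level-order array: [4, 16, None, 34, None, None, 13, 6]
Validate using subtree bounds (lo, hi): at each node, require lo < value < hi,
then recurse left with hi=value and right with lo=value.
Preorder trace (stopping at first violation):
  at node 4 with bounds (-inf, +inf): OK
  at node 16 with bounds (-inf, 4): VIOLATION
Node 16 violates its bound: not (-inf < 16 < 4).
Result: Not a valid BST


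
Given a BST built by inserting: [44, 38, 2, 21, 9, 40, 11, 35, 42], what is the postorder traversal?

Tree insertion order: [44, 38, 2, 21, 9, 40, 11, 35, 42]
Tree (level-order array): [44, 38, None, 2, 40, None, 21, None, 42, 9, 35, None, None, None, 11]
Postorder traversal: [11, 9, 35, 21, 2, 42, 40, 38, 44]


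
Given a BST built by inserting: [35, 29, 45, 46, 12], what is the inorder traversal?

Tree insertion order: [35, 29, 45, 46, 12]
Tree (level-order array): [35, 29, 45, 12, None, None, 46]
Inorder traversal: [12, 29, 35, 45, 46]


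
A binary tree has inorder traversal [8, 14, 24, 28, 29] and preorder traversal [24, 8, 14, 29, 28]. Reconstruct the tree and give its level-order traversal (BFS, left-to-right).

Inorder:  [8, 14, 24, 28, 29]
Preorder: [24, 8, 14, 29, 28]
Algorithm: preorder visits root first, so consume preorder in order;
for each root, split the current inorder slice at that value into
left-subtree inorder and right-subtree inorder, then recurse.
Recursive splits:
  root=24; inorder splits into left=[8, 14], right=[28, 29]
  root=8; inorder splits into left=[], right=[14]
  root=14; inorder splits into left=[], right=[]
  root=29; inorder splits into left=[28], right=[]
  root=28; inorder splits into left=[], right=[]
Reconstructed level-order: [24, 8, 29, 14, 28]


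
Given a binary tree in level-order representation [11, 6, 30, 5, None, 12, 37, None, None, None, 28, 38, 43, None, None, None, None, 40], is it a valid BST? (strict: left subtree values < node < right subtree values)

Level-order array: [11, 6, 30, 5, None, 12, 37, None, None, None, 28, 38, 43, None, None, None, None, 40]
Validate using subtree bounds (lo, hi): at each node, require lo < value < hi,
then recurse left with hi=value and right with lo=value.
Preorder trace (stopping at first violation):
  at node 11 with bounds (-inf, +inf): OK
  at node 6 with bounds (-inf, 11): OK
  at node 5 with bounds (-inf, 6): OK
  at node 30 with bounds (11, +inf): OK
  at node 12 with bounds (11, 30): OK
  at node 28 with bounds (12, 30): OK
  at node 37 with bounds (30, +inf): OK
  at node 38 with bounds (30, 37): VIOLATION
Node 38 violates its bound: not (30 < 38 < 37).
Result: Not a valid BST


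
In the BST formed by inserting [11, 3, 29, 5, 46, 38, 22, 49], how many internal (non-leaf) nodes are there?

Tree built from: [11, 3, 29, 5, 46, 38, 22, 49]
Tree (level-order array): [11, 3, 29, None, 5, 22, 46, None, None, None, None, 38, 49]
Rule: An internal node has at least one child.
Per-node child counts:
  node 11: 2 child(ren)
  node 3: 1 child(ren)
  node 5: 0 child(ren)
  node 29: 2 child(ren)
  node 22: 0 child(ren)
  node 46: 2 child(ren)
  node 38: 0 child(ren)
  node 49: 0 child(ren)
Matching nodes: [11, 3, 29, 46]
Count of internal (non-leaf) nodes: 4


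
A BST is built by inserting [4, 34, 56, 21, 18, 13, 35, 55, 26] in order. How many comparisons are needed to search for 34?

Search path for 34: 4 -> 34
Found: True
Comparisons: 2


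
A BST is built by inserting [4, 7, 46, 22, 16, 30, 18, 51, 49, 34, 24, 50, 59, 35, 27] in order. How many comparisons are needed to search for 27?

Search path for 27: 4 -> 7 -> 46 -> 22 -> 30 -> 24 -> 27
Found: True
Comparisons: 7


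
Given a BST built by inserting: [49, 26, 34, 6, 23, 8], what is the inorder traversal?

Tree insertion order: [49, 26, 34, 6, 23, 8]
Tree (level-order array): [49, 26, None, 6, 34, None, 23, None, None, 8]
Inorder traversal: [6, 8, 23, 26, 34, 49]


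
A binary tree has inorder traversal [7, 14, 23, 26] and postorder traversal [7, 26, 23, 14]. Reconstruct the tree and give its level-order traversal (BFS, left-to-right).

Inorder:   [7, 14, 23, 26]
Postorder: [7, 26, 23, 14]
Algorithm: postorder visits root last, so walk postorder right-to-left;
each value is the root of the current inorder slice — split it at that
value, recurse on the right subtree first, then the left.
Recursive splits:
  root=14; inorder splits into left=[7], right=[23, 26]
  root=23; inorder splits into left=[], right=[26]
  root=26; inorder splits into left=[], right=[]
  root=7; inorder splits into left=[], right=[]
Reconstructed level-order: [14, 7, 23, 26]


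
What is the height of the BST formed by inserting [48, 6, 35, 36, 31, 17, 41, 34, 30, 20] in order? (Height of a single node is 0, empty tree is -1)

Insertion order: [48, 6, 35, 36, 31, 17, 41, 34, 30, 20]
Tree (level-order array): [48, 6, None, None, 35, 31, 36, 17, 34, None, 41, None, 30, None, None, None, None, 20]
Compute height bottom-up (empty subtree = -1):
  height(20) = 1 + max(-1, -1) = 0
  height(30) = 1 + max(0, -1) = 1
  height(17) = 1 + max(-1, 1) = 2
  height(34) = 1 + max(-1, -1) = 0
  height(31) = 1 + max(2, 0) = 3
  height(41) = 1 + max(-1, -1) = 0
  height(36) = 1 + max(-1, 0) = 1
  height(35) = 1 + max(3, 1) = 4
  height(6) = 1 + max(-1, 4) = 5
  height(48) = 1 + max(5, -1) = 6
Height = 6


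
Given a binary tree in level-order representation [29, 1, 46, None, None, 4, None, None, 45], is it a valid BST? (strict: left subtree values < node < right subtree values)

Level-order array: [29, 1, 46, None, None, 4, None, None, 45]
Validate using subtree bounds (lo, hi): at each node, require lo < value < hi,
then recurse left with hi=value and right with lo=value.
Preorder trace (stopping at first violation):
  at node 29 with bounds (-inf, +inf): OK
  at node 1 with bounds (-inf, 29): OK
  at node 46 with bounds (29, +inf): OK
  at node 4 with bounds (29, 46): VIOLATION
Node 4 violates its bound: not (29 < 4 < 46).
Result: Not a valid BST


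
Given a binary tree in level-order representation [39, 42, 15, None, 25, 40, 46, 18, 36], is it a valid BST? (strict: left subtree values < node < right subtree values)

Level-order array: [39, 42, 15, None, 25, 40, 46, 18, 36]
Validate using subtree bounds (lo, hi): at each node, require lo < value < hi,
then recurse left with hi=value and right with lo=value.
Preorder trace (stopping at first violation):
  at node 39 with bounds (-inf, +inf): OK
  at node 42 with bounds (-inf, 39): VIOLATION
Node 42 violates its bound: not (-inf < 42 < 39).
Result: Not a valid BST


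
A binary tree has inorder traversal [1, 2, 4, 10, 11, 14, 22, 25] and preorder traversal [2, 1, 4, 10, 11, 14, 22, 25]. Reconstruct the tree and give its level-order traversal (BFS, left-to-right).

Inorder:  [1, 2, 4, 10, 11, 14, 22, 25]
Preorder: [2, 1, 4, 10, 11, 14, 22, 25]
Algorithm: preorder visits root first, so consume preorder in order;
for each root, split the current inorder slice at that value into
left-subtree inorder and right-subtree inorder, then recurse.
Recursive splits:
  root=2; inorder splits into left=[1], right=[4, 10, 11, 14, 22, 25]
  root=1; inorder splits into left=[], right=[]
  root=4; inorder splits into left=[], right=[10, 11, 14, 22, 25]
  root=10; inorder splits into left=[], right=[11, 14, 22, 25]
  root=11; inorder splits into left=[], right=[14, 22, 25]
  root=14; inorder splits into left=[], right=[22, 25]
  root=22; inorder splits into left=[], right=[25]
  root=25; inorder splits into left=[], right=[]
Reconstructed level-order: [2, 1, 4, 10, 11, 14, 22, 25]


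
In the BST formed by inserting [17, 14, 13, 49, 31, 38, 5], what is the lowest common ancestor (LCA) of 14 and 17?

Tree insertion order: [17, 14, 13, 49, 31, 38, 5]
Tree (level-order array): [17, 14, 49, 13, None, 31, None, 5, None, None, 38]
In a BST, the LCA of p=14, q=17 is the first node v on the
root-to-leaf path with p <= v <= q (go left if both < v, right if both > v).
Walk from root:
  at 17: 14 <= 17 <= 17, this is the LCA
LCA = 17


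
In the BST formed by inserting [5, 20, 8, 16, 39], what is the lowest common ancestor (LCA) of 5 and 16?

Tree insertion order: [5, 20, 8, 16, 39]
Tree (level-order array): [5, None, 20, 8, 39, None, 16]
In a BST, the LCA of p=5, q=16 is the first node v on the
root-to-leaf path with p <= v <= q (go left if both < v, right if both > v).
Walk from root:
  at 5: 5 <= 5 <= 16, this is the LCA
LCA = 5


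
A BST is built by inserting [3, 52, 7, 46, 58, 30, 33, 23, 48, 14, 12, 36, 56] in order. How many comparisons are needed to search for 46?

Search path for 46: 3 -> 52 -> 7 -> 46
Found: True
Comparisons: 4


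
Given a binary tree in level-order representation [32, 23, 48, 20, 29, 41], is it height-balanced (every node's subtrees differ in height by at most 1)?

Tree (level-order array): [32, 23, 48, 20, 29, 41]
Definition: a tree is height-balanced if, at every node, |h(left) - h(right)| <= 1 (empty subtree has height -1).
Bottom-up per-node check:
  node 20: h_left=-1, h_right=-1, diff=0 [OK], height=0
  node 29: h_left=-1, h_right=-1, diff=0 [OK], height=0
  node 23: h_left=0, h_right=0, diff=0 [OK], height=1
  node 41: h_left=-1, h_right=-1, diff=0 [OK], height=0
  node 48: h_left=0, h_right=-1, diff=1 [OK], height=1
  node 32: h_left=1, h_right=1, diff=0 [OK], height=2
All nodes satisfy the balance condition.
Result: Balanced


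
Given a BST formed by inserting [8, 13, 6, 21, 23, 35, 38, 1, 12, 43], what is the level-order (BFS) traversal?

Tree insertion order: [8, 13, 6, 21, 23, 35, 38, 1, 12, 43]
Tree (level-order array): [8, 6, 13, 1, None, 12, 21, None, None, None, None, None, 23, None, 35, None, 38, None, 43]
BFS from the root, enqueuing left then right child of each popped node:
  queue [8] -> pop 8, enqueue [6, 13], visited so far: [8]
  queue [6, 13] -> pop 6, enqueue [1], visited so far: [8, 6]
  queue [13, 1] -> pop 13, enqueue [12, 21], visited so far: [8, 6, 13]
  queue [1, 12, 21] -> pop 1, enqueue [none], visited so far: [8, 6, 13, 1]
  queue [12, 21] -> pop 12, enqueue [none], visited so far: [8, 6, 13, 1, 12]
  queue [21] -> pop 21, enqueue [23], visited so far: [8, 6, 13, 1, 12, 21]
  queue [23] -> pop 23, enqueue [35], visited so far: [8, 6, 13, 1, 12, 21, 23]
  queue [35] -> pop 35, enqueue [38], visited so far: [8, 6, 13, 1, 12, 21, 23, 35]
  queue [38] -> pop 38, enqueue [43], visited so far: [8, 6, 13, 1, 12, 21, 23, 35, 38]
  queue [43] -> pop 43, enqueue [none], visited so far: [8, 6, 13, 1, 12, 21, 23, 35, 38, 43]
Result: [8, 6, 13, 1, 12, 21, 23, 35, 38, 43]


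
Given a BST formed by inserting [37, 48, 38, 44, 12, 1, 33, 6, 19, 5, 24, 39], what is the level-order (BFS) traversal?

Tree insertion order: [37, 48, 38, 44, 12, 1, 33, 6, 19, 5, 24, 39]
Tree (level-order array): [37, 12, 48, 1, 33, 38, None, None, 6, 19, None, None, 44, 5, None, None, 24, 39]
BFS from the root, enqueuing left then right child of each popped node:
  queue [37] -> pop 37, enqueue [12, 48], visited so far: [37]
  queue [12, 48] -> pop 12, enqueue [1, 33], visited so far: [37, 12]
  queue [48, 1, 33] -> pop 48, enqueue [38], visited so far: [37, 12, 48]
  queue [1, 33, 38] -> pop 1, enqueue [6], visited so far: [37, 12, 48, 1]
  queue [33, 38, 6] -> pop 33, enqueue [19], visited so far: [37, 12, 48, 1, 33]
  queue [38, 6, 19] -> pop 38, enqueue [44], visited so far: [37, 12, 48, 1, 33, 38]
  queue [6, 19, 44] -> pop 6, enqueue [5], visited so far: [37, 12, 48, 1, 33, 38, 6]
  queue [19, 44, 5] -> pop 19, enqueue [24], visited so far: [37, 12, 48, 1, 33, 38, 6, 19]
  queue [44, 5, 24] -> pop 44, enqueue [39], visited so far: [37, 12, 48, 1, 33, 38, 6, 19, 44]
  queue [5, 24, 39] -> pop 5, enqueue [none], visited so far: [37, 12, 48, 1, 33, 38, 6, 19, 44, 5]
  queue [24, 39] -> pop 24, enqueue [none], visited so far: [37, 12, 48, 1, 33, 38, 6, 19, 44, 5, 24]
  queue [39] -> pop 39, enqueue [none], visited so far: [37, 12, 48, 1, 33, 38, 6, 19, 44, 5, 24, 39]
Result: [37, 12, 48, 1, 33, 38, 6, 19, 44, 5, 24, 39]


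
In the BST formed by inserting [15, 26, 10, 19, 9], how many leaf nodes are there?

Tree built from: [15, 26, 10, 19, 9]
Tree (level-order array): [15, 10, 26, 9, None, 19]
Rule: A leaf has 0 children.
Per-node child counts:
  node 15: 2 child(ren)
  node 10: 1 child(ren)
  node 9: 0 child(ren)
  node 26: 1 child(ren)
  node 19: 0 child(ren)
Matching nodes: [9, 19]
Count of leaf nodes: 2


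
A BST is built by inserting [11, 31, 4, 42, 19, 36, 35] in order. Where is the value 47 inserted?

Starting tree (level order): [11, 4, 31, None, None, 19, 42, None, None, 36, None, 35]
Insertion path: 11 -> 31 -> 42
Result: insert 47 as right child of 42
Final tree (level order): [11, 4, 31, None, None, 19, 42, None, None, 36, 47, 35]


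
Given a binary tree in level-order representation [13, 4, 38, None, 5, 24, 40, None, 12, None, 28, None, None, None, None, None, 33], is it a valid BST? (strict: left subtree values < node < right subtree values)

Level-order array: [13, 4, 38, None, 5, 24, 40, None, 12, None, 28, None, None, None, None, None, 33]
Validate using subtree bounds (lo, hi): at each node, require lo < value < hi,
then recurse left with hi=value and right with lo=value.
Preorder trace (stopping at first violation):
  at node 13 with bounds (-inf, +inf): OK
  at node 4 with bounds (-inf, 13): OK
  at node 5 with bounds (4, 13): OK
  at node 12 with bounds (5, 13): OK
  at node 38 with bounds (13, +inf): OK
  at node 24 with bounds (13, 38): OK
  at node 28 with bounds (24, 38): OK
  at node 33 with bounds (28, 38): OK
  at node 40 with bounds (38, +inf): OK
No violation found at any node.
Result: Valid BST


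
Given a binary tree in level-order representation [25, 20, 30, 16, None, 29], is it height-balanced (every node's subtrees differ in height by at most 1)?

Tree (level-order array): [25, 20, 30, 16, None, 29]
Definition: a tree is height-balanced if, at every node, |h(left) - h(right)| <= 1 (empty subtree has height -1).
Bottom-up per-node check:
  node 16: h_left=-1, h_right=-1, diff=0 [OK], height=0
  node 20: h_left=0, h_right=-1, diff=1 [OK], height=1
  node 29: h_left=-1, h_right=-1, diff=0 [OK], height=0
  node 30: h_left=0, h_right=-1, diff=1 [OK], height=1
  node 25: h_left=1, h_right=1, diff=0 [OK], height=2
All nodes satisfy the balance condition.
Result: Balanced


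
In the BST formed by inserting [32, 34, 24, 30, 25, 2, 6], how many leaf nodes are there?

Tree built from: [32, 34, 24, 30, 25, 2, 6]
Tree (level-order array): [32, 24, 34, 2, 30, None, None, None, 6, 25]
Rule: A leaf has 0 children.
Per-node child counts:
  node 32: 2 child(ren)
  node 24: 2 child(ren)
  node 2: 1 child(ren)
  node 6: 0 child(ren)
  node 30: 1 child(ren)
  node 25: 0 child(ren)
  node 34: 0 child(ren)
Matching nodes: [6, 25, 34]
Count of leaf nodes: 3


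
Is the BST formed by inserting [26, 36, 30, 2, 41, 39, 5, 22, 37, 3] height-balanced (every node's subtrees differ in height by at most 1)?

Tree (level-order array): [26, 2, 36, None, 5, 30, 41, 3, 22, None, None, 39, None, None, None, None, None, 37]
Definition: a tree is height-balanced if, at every node, |h(left) - h(right)| <= 1 (empty subtree has height -1).
Bottom-up per-node check:
  node 3: h_left=-1, h_right=-1, diff=0 [OK], height=0
  node 22: h_left=-1, h_right=-1, diff=0 [OK], height=0
  node 5: h_left=0, h_right=0, diff=0 [OK], height=1
  node 2: h_left=-1, h_right=1, diff=2 [FAIL (|-1-1|=2 > 1)], height=2
  node 30: h_left=-1, h_right=-1, diff=0 [OK], height=0
  node 37: h_left=-1, h_right=-1, diff=0 [OK], height=0
  node 39: h_left=0, h_right=-1, diff=1 [OK], height=1
  node 41: h_left=1, h_right=-1, diff=2 [FAIL (|1--1|=2 > 1)], height=2
  node 36: h_left=0, h_right=2, diff=2 [FAIL (|0-2|=2 > 1)], height=3
  node 26: h_left=2, h_right=3, diff=1 [OK], height=4
Node 2 violates the condition: |-1 - 1| = 2 > 1.
Result: Not balanced


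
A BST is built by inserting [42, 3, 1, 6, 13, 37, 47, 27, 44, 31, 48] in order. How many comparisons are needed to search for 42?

Search path for 42: 42
Found: True
Comparisons: 1


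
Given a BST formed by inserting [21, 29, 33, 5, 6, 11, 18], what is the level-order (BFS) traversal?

Tree insertion order: [21, 29, 33, 5, 6, 11, 18]
Tree (level-order array): [21, 5, 29, None, 6, None, 33, None, 11, None, None, None, 18]
BFS from the root, enqueuing left then right child of each popped node:
  queue [21] -> pop 21, enqueue [5, 29], visited so far: [21]
  queue [5, 29] -> pop 5, enqueue [6], visited so far: [21, 5]
  queue [29, 6] -> pop 29, enqueue [33], visited so far: [21, 5, 29]
  queue [6, 33] -> pop 6, enqueue [11], visited so far: [21, 5, 29, 6]
  queue [33, 11] -> pop 33, enqueue [none], visited so far: [21, 5, 29, 6, 33]
  queue [11] -> pop 11, enqueue [18], visited so far: [21, 5, 29, 6, 33, 11]
  queue [18] -> pop 18, enqueue [none], visited so far: [21, 5, 29, 6, 33, 11, 18]
Result: [21, 5, 29, 6, 33, 11, 18]


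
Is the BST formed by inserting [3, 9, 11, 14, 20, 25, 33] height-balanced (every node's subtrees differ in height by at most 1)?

Tree (level-order array): [3, None, 9, None, 11, None, 14, None, 20, None, 25, None, 33]
Definition: a tree is height-balanced if, at every node, |h(left) - h(right)| <= 1 (empty subtree has height -1).
Bottom-up per-node check:
  node 33: h_left=-1, h_right=-1, diff=0 [OK], height=0
  node 25: h_left=-1, h_right=0, diff=1 [OK], height=1
  node 20: h_left=-1, h_right=1, diff=2 [FAIL (|-1-1|=2 > 1)], height=2
  node 14: h_left=-1, h_right=2, diff=3 [FAIL (|-1-2|=3 > 1)], height=3
  node 11: h_left=-1, h_right=3, diff=4 [FAIL (|-1-3|=4 > 1)], height=4
  node 9: h_left=-1, h_right=4, diff=5 [FAIL (|-1-4|=5 > 1)], height=5
  node 3: h_left=-1, h_right=5, diff=6 [FAIL (|-1-5|=6 > 1)], height=6
Node 20 violates the condition: |-1 - 1| = 2 > 1.
Result: Not balanced


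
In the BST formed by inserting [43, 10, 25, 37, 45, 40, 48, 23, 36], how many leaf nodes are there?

Tree built from: [43, 10, 25, 37, 45, 40, 48, 23, 36]
Tree (level-order array): [43, 10, 45, None, 25, None, 48, 23, 37, None, None, None, None, 36, 40]
Rule: A leaf has 0 children.
Per-node child counts:
  node 43: 2 child(ren)
  node 10: 1 child(ren)
  node 25: 2 child(ren)
  node 23: 0 child(ren)
  node 37: 2 child(ren)
  node 36: 0 child(ren)
  node 40: 0 child(ren)
  node 45: 1 child(ren)
  node 48: 0 child(ren)
Matching nodes: [23, 36, 40, 48]
Count of leaf nodes: 4


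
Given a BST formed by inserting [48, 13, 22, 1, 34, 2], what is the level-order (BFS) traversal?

Tree insertion order: [48, 13, 22, 1, 34, 2]
Tree (level-order array): [48, 13, None, 1, 22, None, 2, None, 34]
BFS from the root, enqueuing left then right child of each popped node:
  queue [48] -> pop 48, enqueue [13], visited so far: [48]
  queue [13] -> pop 13, enqueue [1, 22], visited so far: [48, 13]
  queue [1, 22] -> pop 1, enqueue [2], visited so far: [48, 13, 1]
  queue [22, 2] -> pop 22, enqueue [34], visited so far: [48, 13, 1, 22]
  queue [2, 34] -> pop 2, enqueue [none], visited so far: [48, 13, 1, 22, 2]
  queue [34] -> pop 34, enqueue [none], visited so far: [48, 13, 1, 22, 2, 34]
Result: [48, 13, 1, 22, 2, 34]


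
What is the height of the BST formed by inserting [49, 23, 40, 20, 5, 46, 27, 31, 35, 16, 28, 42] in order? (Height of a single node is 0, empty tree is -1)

Insertion order: [49, 23, 40, 20, 5, 46, 27, 31, 35, 16, 28, 42]
Tree (level-order array): [49, 23, None, 20, 40, 5, None, 27, 46, None, 16, None, 31, 42, None, None, None, 28, 35]
Compute height bottom-up (empty subtree = -1):
  height(16) = 1 + max(-1, -1) = 0
  height(5) = 1 + max(-1, 0) = 1
  height(20) = 1 + max(1, -1) = 2
  height(28) = 1 + max(-1, -1) = 0
  height(35) = 1 + max(-1, -1) = 0
  height(31) = 1 + max(0, 0) = 1
  height(27) = 1 + max(-1, 1) = 2
  height(42) = 1 + max(-1, -1) = 0
  height(46) = 1 + max(0, -1) = 1
  height(40) = 1 + max(2, 1) = 3
  height(23) = 1 + max(2, 3) = 4
  height(49) = 1 + max(4, -1) = 5
Height = 5


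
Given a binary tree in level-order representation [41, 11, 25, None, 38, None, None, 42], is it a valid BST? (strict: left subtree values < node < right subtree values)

Level-order array: [41, 11, 25, None, 38, None, None, 42]
Validate using subtree bounds (lo, hi): at each node, require lo < value < hi,
then recurse left with hi=value and right with lo=value.
Preorder trace (stopping at first violation):
  at node 41 with bounds (-inf, +inf): OK
  at node 11 with bounds (-inf, 41): OK
  at node 38 with bounds (11, 41): OK
  at node 42 with bounds (11, 38): VIOLATION
Node 42 violates its bound: not (11 < 42 < 38).
Result: Not a valid BST
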